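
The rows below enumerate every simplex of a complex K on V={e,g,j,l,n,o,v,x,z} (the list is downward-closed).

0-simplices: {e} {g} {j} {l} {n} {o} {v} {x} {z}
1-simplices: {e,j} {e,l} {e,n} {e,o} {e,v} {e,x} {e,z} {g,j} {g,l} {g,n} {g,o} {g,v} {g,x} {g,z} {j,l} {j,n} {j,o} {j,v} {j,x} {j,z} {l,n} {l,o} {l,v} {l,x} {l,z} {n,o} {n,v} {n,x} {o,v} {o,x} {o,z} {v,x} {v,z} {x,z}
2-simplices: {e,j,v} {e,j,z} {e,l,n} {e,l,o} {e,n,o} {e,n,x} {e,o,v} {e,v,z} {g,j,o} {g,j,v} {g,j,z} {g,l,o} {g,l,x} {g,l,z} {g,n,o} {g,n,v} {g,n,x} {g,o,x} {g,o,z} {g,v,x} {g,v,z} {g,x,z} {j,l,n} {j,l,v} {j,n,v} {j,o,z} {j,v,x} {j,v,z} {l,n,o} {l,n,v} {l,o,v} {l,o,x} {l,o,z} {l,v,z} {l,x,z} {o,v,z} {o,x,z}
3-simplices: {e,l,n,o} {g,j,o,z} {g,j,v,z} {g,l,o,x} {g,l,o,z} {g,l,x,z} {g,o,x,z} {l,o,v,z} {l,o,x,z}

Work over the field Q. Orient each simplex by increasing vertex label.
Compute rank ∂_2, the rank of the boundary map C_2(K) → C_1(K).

rank∂_2=26

n_0=9 n_1=34 n_2=37 n_3=9  [Q]
∂1: piv[ej,el,en,eo,ev,ex,ez,gj] rk=8  ker:gl,gn,go,gv,gx,gz,jl,jn,jo,jv,jx,jz,ln,lo,lv,lx,lz,no,nv,nx,ov,ox,oz,vx,vz,xz
∂2: piv[ejv,ejz,eln,elo,eno,enx,eov,evz,gjo,gjv,gjz,glo,glx,glz,gno,gnv,gnx,gox,goz,gvx,gxz,jln,jlv,jnv,jvx,lov] rk=26  ker:gvz,joz,jvz,lno,lnv,lox,loz,lvz,lxz,ovz,oxz
∂3: piv[elno,gjoz,gjvz,glox,gloz,glxz,goxz,lovz] rk=8  ker:loxz
rk∂_2=26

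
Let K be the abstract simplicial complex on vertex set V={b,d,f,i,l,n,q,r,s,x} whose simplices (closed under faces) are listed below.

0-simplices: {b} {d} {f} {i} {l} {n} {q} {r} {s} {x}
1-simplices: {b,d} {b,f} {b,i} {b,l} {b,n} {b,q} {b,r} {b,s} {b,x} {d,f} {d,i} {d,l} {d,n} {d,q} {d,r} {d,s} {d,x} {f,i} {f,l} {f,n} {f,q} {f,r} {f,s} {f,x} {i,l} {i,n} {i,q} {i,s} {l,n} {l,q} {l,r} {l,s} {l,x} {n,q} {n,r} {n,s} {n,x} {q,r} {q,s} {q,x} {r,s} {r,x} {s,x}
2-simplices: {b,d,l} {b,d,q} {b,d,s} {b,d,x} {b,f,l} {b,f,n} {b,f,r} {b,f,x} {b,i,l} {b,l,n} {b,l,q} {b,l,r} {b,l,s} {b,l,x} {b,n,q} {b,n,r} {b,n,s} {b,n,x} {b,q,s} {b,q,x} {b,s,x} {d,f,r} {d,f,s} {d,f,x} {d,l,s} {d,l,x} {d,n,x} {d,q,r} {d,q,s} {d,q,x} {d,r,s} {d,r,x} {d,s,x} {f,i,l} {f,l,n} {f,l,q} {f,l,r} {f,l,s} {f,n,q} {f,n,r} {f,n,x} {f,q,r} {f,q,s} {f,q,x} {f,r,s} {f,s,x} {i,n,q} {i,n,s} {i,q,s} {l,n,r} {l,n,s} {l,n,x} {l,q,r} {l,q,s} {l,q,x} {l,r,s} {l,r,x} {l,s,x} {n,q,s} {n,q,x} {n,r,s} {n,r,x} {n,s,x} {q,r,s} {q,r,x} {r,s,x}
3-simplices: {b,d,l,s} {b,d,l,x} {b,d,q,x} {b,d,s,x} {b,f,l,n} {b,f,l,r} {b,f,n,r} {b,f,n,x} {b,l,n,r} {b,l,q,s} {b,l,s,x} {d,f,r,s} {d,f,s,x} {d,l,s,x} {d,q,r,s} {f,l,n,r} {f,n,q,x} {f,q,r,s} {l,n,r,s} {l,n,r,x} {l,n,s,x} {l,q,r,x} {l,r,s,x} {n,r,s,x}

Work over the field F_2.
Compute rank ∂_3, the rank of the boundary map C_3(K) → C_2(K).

rank∂_3=21

n_0=10 n_1=43 n_2=66 n_3=24  [Z2]
∂1: piv[bd,bf,bi,bl,bn,bq,br,bs,bx] rk=9  ker:df,di,dl,dn,dq,dr,ds,dx,fi,fl,fn,fq,fr,fs,fx,il,in,iq,is,ln,lq,lr,ls,lx,nq,nr,ns,nx,qr,qs,qx,rs,rx,sx
∂2: piv[bdl,bdq,bds,bdx,bfl,bfn,bfr,bfx,bil,bln,blq,blr,bls,blx,bnq,bnr,bns,bnx,bqs,bqx,bsx,dfr,dfs,dfx,dnx,dqr,drs,drx,fil,flq,inq,ins] rk=32  ker:dls,dlx,dqs,dqx,dsx,fln,flr,fls,fnq,fnr,fnx,fqr,fqs,fqx,frs,fsx,iqs,lnr,lns,lnx,lqr,lqs,lqx,lrs,lrx,lsx,nqs,nqx,nrs,nrx,nsx,qrs,qrx,rsx
∂3: piv[bdls,bdlx,bdqx,bdsx,bfln,bflr,bfnr,bfnx,blnr,blqs,blsx,dfrs,dfsx,dqrs,fnqx,fqrs,lnrs,lnrx,lnsx,lqrx,lrsx] rk=21  ker:dlsx,flnr,nrsx
rk∂_3=21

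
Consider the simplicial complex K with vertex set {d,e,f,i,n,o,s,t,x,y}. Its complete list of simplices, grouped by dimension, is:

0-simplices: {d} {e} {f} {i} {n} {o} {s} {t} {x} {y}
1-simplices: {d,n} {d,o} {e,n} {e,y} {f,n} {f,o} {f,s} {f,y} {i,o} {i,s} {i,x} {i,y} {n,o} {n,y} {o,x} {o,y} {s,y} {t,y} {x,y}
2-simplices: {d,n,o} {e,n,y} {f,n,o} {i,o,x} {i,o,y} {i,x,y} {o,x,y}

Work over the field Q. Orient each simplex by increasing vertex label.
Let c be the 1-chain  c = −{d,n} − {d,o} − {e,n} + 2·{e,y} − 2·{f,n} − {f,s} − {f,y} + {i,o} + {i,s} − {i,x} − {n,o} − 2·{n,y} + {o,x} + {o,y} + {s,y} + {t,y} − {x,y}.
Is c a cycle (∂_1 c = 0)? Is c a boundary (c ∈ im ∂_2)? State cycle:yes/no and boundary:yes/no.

n_0=10 n_1=19 n_2=7  [Q]
∂1: piv[dn,do,en,ey,fn,fs,io,ix,ty] rk=9  ker:fo,fy,is,iy,no,ny,ox,oy,sy,xy
∂2: piv[dno,eny,fno,iox,ioy,ixy] rk=6  ker:oxy
∂1c = 2·{d} − {e} + 4·{f} − {i} − {n} − 3·{o} − {s} − {t} + {x} + {y}

cycle:no boundary:no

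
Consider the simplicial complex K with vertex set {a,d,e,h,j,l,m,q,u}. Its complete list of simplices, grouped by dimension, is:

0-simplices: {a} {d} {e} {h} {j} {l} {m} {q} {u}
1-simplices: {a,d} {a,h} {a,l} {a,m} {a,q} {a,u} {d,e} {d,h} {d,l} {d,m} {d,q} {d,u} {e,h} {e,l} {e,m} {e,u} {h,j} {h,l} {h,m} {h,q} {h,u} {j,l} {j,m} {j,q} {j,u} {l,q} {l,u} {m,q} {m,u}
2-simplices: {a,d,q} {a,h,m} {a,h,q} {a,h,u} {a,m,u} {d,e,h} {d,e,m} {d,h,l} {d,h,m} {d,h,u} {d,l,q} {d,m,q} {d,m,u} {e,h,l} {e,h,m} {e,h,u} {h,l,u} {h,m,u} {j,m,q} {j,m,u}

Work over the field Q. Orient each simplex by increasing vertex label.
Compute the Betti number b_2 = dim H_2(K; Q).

n_0=9 n_1=29 n_2=20  [Q]
∂1: piv[ad,ah,al,am,aq,au,de,hj] rk=8  ker:dh,dl,dm,dq,du,eh,el,em,eu,hl,hm,hq,hu,jl,jm,jq,ju,lq,lu,mq,mu
∂2: piv[adq,ahm,ahq,ahu,amu,deh,dem,dhl,dhm,dhu,dlq,dmq,ehl,ehu,hlu,jmq,jmu] rk=17  ker:dmu,ehm,hmu
b_2=(20−17)−0=3

b_2=3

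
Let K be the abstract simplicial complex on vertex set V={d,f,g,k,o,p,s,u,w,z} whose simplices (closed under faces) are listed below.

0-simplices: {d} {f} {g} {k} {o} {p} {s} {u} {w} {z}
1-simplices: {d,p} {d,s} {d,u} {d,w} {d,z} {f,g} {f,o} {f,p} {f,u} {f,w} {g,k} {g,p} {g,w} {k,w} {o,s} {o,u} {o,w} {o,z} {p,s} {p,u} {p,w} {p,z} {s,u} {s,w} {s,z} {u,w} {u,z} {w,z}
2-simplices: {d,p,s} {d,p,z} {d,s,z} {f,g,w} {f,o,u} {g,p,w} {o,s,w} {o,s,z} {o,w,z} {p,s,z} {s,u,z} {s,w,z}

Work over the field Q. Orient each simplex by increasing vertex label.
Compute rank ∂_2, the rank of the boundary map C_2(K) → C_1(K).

rank∂_2=10

n_0=10 n_1=28 n_2=12  [Q]
∂1: piv[dp,ds,du,dw,dz,fg,fo,fp,gk] rk=9  ker:fu,fw,gp,gw,kw,os,ou,ow,oz,ps,pu,pw,pz,su,sw,sz,uw,uz,wz
∂2: piv[dps,dpz,dsz,fgw,fou,gpw,osw,osz,owz,suz] rk=10  ker:psz,swz
rk∂_2=10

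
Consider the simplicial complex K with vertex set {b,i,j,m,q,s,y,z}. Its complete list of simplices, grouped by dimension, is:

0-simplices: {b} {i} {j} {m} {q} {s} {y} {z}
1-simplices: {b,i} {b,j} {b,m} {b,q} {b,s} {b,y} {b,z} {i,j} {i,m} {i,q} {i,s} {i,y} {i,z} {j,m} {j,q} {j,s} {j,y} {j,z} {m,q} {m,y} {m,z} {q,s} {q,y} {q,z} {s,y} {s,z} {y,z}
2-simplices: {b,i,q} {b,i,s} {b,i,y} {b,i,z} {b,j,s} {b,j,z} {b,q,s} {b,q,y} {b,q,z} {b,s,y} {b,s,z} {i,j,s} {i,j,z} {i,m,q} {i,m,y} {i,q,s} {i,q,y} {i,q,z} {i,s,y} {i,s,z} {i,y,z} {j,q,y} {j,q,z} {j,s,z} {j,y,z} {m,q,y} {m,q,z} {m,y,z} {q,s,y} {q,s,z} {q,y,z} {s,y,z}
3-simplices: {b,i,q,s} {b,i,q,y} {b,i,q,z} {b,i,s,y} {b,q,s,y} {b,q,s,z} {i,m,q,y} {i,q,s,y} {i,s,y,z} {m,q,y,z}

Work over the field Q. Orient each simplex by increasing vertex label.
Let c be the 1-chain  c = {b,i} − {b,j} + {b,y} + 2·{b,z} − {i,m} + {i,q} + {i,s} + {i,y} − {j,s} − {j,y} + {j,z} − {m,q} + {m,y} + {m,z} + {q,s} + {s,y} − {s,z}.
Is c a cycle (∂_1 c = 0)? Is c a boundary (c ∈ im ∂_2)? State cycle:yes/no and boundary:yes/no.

cycle:no boundary:no

n_0=8 n_1=27 n_2=32 n_3=10  [Q]
∂1: piv[bi,bj,bm,bq,bs,by,bz] rk=7  ker:ij,im,iq,is,iy,iz,jm,jq,js,jy,jz,mq,my,mz,qs,qy,qz,sy,sz,yz
∂2: piv[biq,bis,biy,biz,bjs,bjz,bqs,bqy,bqz,bsy,bsz,ijs,imq,imy,iyz,jqy,jqz,mqz] rk=18  ker:ijz,iqs,iqy,iqz,isy,isz,jsz,jyz,mqy,myz,qsy,qsz,qyz,syz
∂3: piv[biqs,biqy,biqz,bisy,bqsy,bqsz,imqy,isyz,mqyz] rk=9  ker:iqsy
∂1c = −3·{b} − {i} − 2·{m} − {q} + {s} + 3·{y} + 3·{z}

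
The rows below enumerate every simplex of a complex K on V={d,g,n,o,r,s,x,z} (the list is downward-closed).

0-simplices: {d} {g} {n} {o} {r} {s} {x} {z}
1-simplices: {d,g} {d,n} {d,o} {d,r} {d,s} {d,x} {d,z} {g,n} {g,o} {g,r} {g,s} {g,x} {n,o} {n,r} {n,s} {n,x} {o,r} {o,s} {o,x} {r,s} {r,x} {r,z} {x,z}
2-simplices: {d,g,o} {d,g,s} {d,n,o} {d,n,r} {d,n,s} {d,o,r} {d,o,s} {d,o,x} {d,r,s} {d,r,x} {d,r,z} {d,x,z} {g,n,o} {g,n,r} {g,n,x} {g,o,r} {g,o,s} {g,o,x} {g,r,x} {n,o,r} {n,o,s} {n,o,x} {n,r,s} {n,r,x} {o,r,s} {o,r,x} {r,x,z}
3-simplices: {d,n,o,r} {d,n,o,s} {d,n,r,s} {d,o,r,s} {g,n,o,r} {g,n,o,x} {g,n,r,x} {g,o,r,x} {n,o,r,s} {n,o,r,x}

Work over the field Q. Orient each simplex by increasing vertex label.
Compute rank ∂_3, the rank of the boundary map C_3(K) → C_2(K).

n_0=8 n_1=23 n_2=27 n_3=10  [Q]
∂1: piv[dg,dn,do,dr,ds,dx,dz] rk=7  ker:gn,go,gr,gs,gx,no,nr,ns,nx,or,os,ox,rs,rx,rz,xz
∂2: piv[dgo,dgs,dno,dnr,dns,dor,dos,dox,drs,drx,drz,dxz,gno,gnr,gnx,gox] rk=16  ker:gor,gos,grx,nor,nos,nox,nrs,nrx,ors,orx,rxz
∂3: piv[dnor,dnos,dnrs,dors,gnor,gnox,gnrx,gorx] rk=8  ker:nors,norx
rk∂_3=8

rank∂_3=8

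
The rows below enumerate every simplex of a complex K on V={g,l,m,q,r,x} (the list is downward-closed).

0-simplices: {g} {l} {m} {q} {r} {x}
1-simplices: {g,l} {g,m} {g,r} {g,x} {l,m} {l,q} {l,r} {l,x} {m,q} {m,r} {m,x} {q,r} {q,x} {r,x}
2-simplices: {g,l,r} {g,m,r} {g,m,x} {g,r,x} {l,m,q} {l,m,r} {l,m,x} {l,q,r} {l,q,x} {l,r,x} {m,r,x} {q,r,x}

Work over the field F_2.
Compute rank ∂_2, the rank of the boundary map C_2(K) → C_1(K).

n_0=6 n_1=14 n_2=12  [Z2]
∂1: piv[gl,gm,gr,gx,lq] rk=5  ker:lm,lr,lx,mq,mr,mx,qr,qx,rx
∂2: piv[glr,gmr,gmx,grx,lmq,lmr,lmx,lqr,lqx] rk=9  ker:lrx,mrx,qrx
rk∂_2=9

rank∂_2=9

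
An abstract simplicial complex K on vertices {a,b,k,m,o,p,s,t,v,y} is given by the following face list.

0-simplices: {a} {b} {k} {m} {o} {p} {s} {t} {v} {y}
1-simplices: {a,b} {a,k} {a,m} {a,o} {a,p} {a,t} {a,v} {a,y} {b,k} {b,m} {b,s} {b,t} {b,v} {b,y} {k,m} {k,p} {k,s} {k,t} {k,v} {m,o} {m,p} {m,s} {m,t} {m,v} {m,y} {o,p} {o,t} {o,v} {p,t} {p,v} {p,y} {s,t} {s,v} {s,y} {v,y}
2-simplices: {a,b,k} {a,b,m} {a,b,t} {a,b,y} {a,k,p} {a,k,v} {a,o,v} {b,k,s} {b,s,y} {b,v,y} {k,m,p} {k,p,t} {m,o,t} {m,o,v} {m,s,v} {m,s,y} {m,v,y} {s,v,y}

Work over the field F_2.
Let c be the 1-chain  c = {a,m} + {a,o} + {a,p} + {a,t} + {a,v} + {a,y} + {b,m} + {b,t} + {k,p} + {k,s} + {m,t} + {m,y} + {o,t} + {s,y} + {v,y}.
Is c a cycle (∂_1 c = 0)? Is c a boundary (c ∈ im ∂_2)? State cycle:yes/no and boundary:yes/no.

n_0=10 n_1=35 n_2=18  [Z2]
∂1: piv[ab,ak,am,ao,ap,at,av,ay,bs] rk=9  ker:bk,bm,bt,bv,by,km,kp,ks,kt,kv,mo,mp,ms,mt,mv,my,op,ot,ov,pt,pv,py,st,sv,sy,vy
∂2: piv[abk,abm,abt,aby,akp,akv,aov,bks,bsy,bvy,kmp,kpt,mot,mov,msv,msy,mvy] rk=17  ker:svy
∂1c = 0
c vs im∂2: reduces to 0 ⇒ boundary

cycle:yes boundary:yes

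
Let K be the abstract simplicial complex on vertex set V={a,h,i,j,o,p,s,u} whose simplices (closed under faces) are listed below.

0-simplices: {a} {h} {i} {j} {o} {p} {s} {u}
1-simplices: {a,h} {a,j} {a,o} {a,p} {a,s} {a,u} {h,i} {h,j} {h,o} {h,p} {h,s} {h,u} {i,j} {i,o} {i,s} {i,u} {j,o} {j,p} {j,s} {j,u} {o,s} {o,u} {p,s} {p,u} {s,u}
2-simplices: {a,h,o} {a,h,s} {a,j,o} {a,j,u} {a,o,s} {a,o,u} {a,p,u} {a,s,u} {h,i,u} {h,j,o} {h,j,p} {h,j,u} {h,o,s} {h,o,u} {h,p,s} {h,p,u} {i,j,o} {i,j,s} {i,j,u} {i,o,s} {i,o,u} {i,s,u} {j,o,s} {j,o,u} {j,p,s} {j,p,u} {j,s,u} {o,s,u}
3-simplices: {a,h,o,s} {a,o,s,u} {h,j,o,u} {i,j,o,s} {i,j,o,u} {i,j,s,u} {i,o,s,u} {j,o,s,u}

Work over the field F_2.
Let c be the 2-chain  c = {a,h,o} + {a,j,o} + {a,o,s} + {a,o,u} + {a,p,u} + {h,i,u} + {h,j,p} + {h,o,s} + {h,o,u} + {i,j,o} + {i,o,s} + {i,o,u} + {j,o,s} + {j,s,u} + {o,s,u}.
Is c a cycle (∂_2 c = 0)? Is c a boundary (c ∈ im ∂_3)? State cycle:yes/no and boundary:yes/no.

n_0=8 n_1=25 n_2=28 n_3=8  [Z2]
∂1: piv[ah,aj,ao,ap,as,au,hi] rk=7  ker:hj,ho,hp,hs,hu,ij,io,is,iu,jo,jp,js,ju,os,ou,ps,pu,su
∂2: piv[aho,ahs,ajo,aju,aos,aou,apu,asu,hiu,hjo,hjp,hju,hps,hpu,ijo,ijs,iju,ios] rk=18  ker:hos,hou,iou,isu,jos,jou,jps,jpu,jsu,osu
∂3: piv[ahos,aosu,hjou,ijos,ijou,ijsu,iosu] rk=7  ker:josu
∂2c = {a,h} + {a,j} + {a,p} + {a,s} + {h,i} + {h,j} + {h,o} + {h,p} + {h,s} + {i,j} + {i,o} + {i,s} + {j,o} + {j,p} + {j,u} + {o,s} + {p,u}

cycle:no boundary:no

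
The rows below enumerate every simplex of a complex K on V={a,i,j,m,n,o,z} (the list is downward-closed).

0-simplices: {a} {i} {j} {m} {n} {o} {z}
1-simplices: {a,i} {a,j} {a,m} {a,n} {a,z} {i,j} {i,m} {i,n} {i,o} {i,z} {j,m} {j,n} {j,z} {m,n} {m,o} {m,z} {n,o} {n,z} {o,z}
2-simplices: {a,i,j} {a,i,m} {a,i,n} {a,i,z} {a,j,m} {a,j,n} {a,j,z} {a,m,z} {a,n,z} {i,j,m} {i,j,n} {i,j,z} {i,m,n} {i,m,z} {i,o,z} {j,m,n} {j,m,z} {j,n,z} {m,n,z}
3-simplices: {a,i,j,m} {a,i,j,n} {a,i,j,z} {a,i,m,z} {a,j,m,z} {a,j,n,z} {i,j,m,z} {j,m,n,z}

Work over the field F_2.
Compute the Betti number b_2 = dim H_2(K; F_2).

n_0=7 n_1=19 n_2=19 n_3=8  [Z2]
∂1: piv[ai,aj,am,an,az,io] rk=6  ker:ij,im,in,iz,jm,jn,jz,mn,mo,mz,no,nz,oz
∂2: piv[aij,aim,ain,aiz,ajm,ajn,ajz,amz,anz,imn,ioz] rk=11  ker:ijm,ijn,ijz,imz,jmn,jmz,jnz,mnz
∂3: piv[aijm,aijn,aijz,aimz,ajmz,ajnz,jmnz] rk=7  ker:ijmz
b_2=(19−11)−7=1

b_2=1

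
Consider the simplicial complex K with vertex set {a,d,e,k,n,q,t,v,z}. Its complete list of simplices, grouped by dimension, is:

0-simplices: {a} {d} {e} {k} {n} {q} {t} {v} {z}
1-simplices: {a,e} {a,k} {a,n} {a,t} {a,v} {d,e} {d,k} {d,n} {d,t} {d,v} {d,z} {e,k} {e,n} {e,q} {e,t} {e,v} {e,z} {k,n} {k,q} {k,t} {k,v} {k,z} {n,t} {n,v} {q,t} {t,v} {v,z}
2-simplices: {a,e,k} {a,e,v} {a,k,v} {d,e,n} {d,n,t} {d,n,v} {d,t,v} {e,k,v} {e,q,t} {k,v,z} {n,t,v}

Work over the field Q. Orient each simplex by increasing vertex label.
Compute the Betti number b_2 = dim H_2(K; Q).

b_2=2

n_0=9 n_1=27 n_2=11  [Q]
∂1: piv[ae,ak,an,at,av,de,dz,eq] rk=8  ker:dk,dn,dt,dv,ek,en,et,ev,ez,kn,kq,kt,kv,kz,nt,nv,qt,tv,vz
∂2: piv[aek,aev,akv,den,dnt,dnv,dtv,eqt,kvz] rk=9  ker:ekv,ntv
b_2=(11−9)−0=2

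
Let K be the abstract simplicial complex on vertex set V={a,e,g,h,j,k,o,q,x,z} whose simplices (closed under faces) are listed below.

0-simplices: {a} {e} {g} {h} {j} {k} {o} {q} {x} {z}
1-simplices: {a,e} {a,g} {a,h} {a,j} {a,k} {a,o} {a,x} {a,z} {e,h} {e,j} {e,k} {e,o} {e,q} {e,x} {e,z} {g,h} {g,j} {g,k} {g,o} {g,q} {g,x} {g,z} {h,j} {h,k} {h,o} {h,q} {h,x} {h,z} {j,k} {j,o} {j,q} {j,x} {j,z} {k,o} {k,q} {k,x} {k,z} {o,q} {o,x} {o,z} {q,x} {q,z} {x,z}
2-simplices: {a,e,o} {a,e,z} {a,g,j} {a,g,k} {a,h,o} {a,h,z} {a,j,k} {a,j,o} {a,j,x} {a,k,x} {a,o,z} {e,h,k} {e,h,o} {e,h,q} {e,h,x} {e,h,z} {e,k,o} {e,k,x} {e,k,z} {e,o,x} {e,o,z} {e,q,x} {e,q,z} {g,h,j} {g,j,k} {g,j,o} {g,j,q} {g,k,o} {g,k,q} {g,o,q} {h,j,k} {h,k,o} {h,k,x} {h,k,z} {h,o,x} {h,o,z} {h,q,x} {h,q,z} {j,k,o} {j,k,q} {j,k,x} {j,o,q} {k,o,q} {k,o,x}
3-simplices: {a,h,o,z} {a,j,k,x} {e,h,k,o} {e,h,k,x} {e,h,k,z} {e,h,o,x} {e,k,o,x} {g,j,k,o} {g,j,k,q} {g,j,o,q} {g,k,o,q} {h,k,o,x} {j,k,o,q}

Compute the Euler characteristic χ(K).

n_0=10 n_1=43 n_2=44 n_3=13
χ=+10−43+44−13=-2

χ(K)=-2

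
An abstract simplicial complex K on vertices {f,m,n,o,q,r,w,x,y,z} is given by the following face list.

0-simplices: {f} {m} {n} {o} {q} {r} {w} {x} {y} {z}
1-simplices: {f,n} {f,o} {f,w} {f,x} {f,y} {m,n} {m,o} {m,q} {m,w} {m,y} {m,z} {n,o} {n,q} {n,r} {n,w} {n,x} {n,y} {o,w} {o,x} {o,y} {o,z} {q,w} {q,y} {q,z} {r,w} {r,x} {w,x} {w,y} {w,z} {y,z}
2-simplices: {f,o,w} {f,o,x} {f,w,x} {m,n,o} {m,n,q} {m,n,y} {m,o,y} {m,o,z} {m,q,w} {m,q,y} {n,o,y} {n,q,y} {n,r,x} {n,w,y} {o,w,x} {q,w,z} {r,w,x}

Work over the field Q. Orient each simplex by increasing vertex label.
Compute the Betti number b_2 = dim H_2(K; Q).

b_2=3

n_0=10 n_1=30 n_2=17  [Q]
∂1: piv[fn,fo,fw,fx,fy,mn,mq,mz,nr] rk=9  ker:mo,mw,my,no,nq,nw,nx,ny,ow,ox,oy,oz,qw,qy,qz,rw,rx,wx,wy,wz,yz
∂2: piv[fow,fox,fwx,mno,mnq,mny,moy,moz,mqw,mqy,nrx,nwy,qwz,rwx] rk=14  ker:noy,nqy,owx
b_2=(17−14)−0=3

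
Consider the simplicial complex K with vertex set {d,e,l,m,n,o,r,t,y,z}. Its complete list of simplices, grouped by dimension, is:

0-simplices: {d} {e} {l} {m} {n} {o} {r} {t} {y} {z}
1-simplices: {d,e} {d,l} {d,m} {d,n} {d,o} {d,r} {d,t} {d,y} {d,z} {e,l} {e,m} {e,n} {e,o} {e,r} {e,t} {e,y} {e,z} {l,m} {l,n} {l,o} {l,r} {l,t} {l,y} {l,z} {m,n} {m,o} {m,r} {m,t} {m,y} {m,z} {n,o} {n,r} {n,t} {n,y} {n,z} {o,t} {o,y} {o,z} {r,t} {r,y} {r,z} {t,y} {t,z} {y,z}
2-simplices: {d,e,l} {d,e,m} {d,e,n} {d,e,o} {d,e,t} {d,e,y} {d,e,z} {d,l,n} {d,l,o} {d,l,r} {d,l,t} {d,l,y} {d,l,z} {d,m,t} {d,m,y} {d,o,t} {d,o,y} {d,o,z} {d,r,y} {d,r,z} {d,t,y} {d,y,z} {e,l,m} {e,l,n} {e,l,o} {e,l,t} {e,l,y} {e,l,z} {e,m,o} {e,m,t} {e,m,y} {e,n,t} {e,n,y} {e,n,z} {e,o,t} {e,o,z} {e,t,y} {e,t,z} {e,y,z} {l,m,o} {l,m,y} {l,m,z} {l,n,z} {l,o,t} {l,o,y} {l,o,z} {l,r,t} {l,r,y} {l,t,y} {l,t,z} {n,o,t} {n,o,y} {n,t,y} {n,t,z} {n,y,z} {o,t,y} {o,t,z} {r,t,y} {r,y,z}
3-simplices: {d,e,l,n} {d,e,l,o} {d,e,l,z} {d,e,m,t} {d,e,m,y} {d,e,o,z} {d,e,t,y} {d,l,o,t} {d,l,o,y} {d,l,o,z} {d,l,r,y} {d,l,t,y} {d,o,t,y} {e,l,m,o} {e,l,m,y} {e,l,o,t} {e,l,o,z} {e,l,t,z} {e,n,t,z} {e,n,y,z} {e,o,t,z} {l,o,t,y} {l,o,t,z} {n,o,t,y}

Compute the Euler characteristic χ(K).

n_0=10 n_1=44 n_2=59 n_3=24
χ=+10−44+59−24=1

χ(K)=1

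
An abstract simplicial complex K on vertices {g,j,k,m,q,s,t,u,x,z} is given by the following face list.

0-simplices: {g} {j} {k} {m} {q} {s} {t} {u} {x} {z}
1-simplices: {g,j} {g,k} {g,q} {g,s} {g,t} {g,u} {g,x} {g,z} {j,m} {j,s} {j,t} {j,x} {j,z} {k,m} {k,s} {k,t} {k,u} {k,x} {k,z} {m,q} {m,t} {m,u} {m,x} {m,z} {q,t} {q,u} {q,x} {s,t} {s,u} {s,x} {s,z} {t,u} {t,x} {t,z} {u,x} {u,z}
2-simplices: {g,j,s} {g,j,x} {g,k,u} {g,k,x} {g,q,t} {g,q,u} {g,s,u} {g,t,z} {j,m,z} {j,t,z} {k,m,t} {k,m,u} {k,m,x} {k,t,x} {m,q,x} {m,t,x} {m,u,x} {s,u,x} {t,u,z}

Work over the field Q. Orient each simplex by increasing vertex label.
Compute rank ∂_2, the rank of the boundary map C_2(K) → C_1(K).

n_0=10 n_1=36 n_2=19  [Q]
∂1: piv[gj,gk,gq,gs,gt,gu,gx,gz,jm] rk=9  ker:js,jt,jx,jz,km,ks,kt,ku,kx,kz,mq,mt,mu,mx,mz,qt,qu,qx,st,su,sx,sz,tu,tx,tz,ux,uz
∂2: piv[gjs,gjx,gku,gkx,gqt,gqu,gsu,gtz,jmz,jtz,kmt,kmu,kmx,ktx,mqx,mux,sux,tuz] rk=18  ker:mtx
rk∂_2=18

rank∂_2=18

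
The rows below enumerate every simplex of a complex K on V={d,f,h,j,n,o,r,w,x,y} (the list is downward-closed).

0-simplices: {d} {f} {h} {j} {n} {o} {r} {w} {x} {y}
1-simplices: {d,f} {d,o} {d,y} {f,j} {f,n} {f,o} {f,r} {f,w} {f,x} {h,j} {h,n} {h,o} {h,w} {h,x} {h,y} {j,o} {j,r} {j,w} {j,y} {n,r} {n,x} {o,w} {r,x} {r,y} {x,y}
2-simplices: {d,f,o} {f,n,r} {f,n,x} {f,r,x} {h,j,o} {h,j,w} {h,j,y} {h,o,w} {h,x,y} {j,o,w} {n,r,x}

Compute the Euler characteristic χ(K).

n_0=10 n_1=25 n_2=11
χ=+10−25+11=-4

χ(K)=-4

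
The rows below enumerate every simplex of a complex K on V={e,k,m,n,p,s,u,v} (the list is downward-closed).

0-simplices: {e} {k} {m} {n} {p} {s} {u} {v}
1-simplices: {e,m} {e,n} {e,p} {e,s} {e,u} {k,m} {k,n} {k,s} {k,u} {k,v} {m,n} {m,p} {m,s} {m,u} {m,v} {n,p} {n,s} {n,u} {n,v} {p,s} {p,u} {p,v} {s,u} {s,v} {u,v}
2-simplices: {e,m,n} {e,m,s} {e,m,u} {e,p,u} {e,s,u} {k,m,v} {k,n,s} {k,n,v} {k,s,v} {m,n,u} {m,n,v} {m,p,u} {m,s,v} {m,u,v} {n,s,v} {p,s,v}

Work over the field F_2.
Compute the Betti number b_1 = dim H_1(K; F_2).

b_1=3

n_0=8 n_1=25 n_2=16  [Z2]
∂1: piv[em,en,ep,es,eu,km,kv] rk=7  ker:kn,ks,ku,mn,mp,ms,mu,mv,np,ns,nu,nv,ps,pu,pv,su,sv,uv
∂2: piv[emn,ems,emu,epu,esu,kmv,kns,knv,ksv,mnu,mnv,mpu,msv,muv,psv] rk=15  ker:nsv
b_1=(25−7)−15=3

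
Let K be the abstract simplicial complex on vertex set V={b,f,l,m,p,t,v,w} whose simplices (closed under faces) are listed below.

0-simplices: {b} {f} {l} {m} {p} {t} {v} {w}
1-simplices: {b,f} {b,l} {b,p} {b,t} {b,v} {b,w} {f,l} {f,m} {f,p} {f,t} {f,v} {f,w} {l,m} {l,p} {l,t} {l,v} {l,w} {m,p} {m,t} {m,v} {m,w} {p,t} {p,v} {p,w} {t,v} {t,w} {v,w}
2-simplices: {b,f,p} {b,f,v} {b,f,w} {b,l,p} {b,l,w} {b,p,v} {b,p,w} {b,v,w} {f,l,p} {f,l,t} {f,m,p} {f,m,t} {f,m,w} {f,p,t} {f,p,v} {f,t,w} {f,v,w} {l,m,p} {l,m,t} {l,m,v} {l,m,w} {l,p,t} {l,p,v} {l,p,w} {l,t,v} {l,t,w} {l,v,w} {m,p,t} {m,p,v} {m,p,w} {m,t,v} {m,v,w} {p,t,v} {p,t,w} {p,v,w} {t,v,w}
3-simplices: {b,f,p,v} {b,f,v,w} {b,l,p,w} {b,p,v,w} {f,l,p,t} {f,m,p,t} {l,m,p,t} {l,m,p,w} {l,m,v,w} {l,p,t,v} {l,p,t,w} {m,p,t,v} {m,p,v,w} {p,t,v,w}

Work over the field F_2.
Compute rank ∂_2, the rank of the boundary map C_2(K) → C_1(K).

rank∂_2=19

n_0=8 n_1=27 n_2=36 n_3=14  [Z2]
∂1: piv[bf,bl,bp,bt,bv,bw,fm] rk=7  ker:fl,fp,ft,fv,fw,lm,lp,lt,lv,lw,mp,mt,mv,mw,pt,pv,pw,tv,tw,vw
∂2: piv[bfp,bfv,bfw,blp,blw,bpv,bpw,bvw,flp,flt,fmp,fmt,fmw,fpt,ftw,lmp,lmv,lpv,ltv] rk=19  ker:fpv,fvw,lmt,lmw,lpt,lpw,ltw,lvw,mpt,mpv,mpw,mtv,mvw,ptv,ptw,pvw,tvw
∂3: piv[bfpv,bfvw,blpw,bpvw,flpt,fmpt,lmpt,lmpw,lmvw,lptv,lptw,mptv,mpvw,ptvw] rk=14
rk∂_2=19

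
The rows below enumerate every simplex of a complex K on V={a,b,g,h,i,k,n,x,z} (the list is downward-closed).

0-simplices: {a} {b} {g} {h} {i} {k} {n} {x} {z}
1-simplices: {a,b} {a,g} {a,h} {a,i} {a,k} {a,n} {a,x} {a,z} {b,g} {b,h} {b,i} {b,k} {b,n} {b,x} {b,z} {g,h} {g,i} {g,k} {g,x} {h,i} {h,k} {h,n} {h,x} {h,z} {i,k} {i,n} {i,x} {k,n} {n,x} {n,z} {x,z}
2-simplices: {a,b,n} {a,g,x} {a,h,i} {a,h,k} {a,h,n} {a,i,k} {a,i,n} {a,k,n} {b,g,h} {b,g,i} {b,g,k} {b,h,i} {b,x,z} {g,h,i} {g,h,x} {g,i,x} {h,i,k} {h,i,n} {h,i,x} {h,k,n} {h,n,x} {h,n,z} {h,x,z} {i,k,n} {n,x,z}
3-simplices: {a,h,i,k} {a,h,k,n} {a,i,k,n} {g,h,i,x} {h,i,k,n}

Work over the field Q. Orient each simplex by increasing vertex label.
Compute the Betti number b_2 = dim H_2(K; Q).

b_2=2

n_0=9 n_1=31 n_2=25 n_3=5  [Q]
∂1: piv[ab,ag,ah,ai,ak,an,ax,az] rk=8  ker:bg,bh,bi,bk,bn,bx,bz,gh,gi,gk,gx,hi,hk,hn,hx,hz,ik,in,ix,kn,nx,nz,xz
∂2: piv[abn,agx,ahi,ahk,ahn,aik,ain,akn,bgh,bgi,bgk,bhi,bxz,ghx,gix,hnx,hnz,hxz] rk=18  ker:ghi,hik,hin,hix,hkn,ikn,nxz
∂3: piv[ahik,ahkn,aikn,ghix,hikn] rk=5
b_2=(25−18)−5=2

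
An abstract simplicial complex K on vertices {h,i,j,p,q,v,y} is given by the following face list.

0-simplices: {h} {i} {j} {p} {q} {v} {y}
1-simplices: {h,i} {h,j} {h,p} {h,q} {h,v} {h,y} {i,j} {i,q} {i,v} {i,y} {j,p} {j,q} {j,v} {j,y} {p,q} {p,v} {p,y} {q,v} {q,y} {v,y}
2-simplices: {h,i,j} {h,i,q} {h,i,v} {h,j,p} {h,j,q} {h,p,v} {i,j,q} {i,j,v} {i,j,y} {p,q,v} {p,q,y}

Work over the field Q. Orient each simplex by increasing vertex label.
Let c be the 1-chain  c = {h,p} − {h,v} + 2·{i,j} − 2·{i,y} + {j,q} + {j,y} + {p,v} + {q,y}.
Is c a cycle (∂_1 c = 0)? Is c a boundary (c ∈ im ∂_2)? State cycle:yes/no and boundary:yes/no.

cycle:yes boundary:no

n_0=7 n_1=20 n_2=11  [Q]
∂1: piv[hi,hj,hp,hq,hv,hy] rk=6  ker:ij,iq,iv,iy,jp,jq,jv,jy,pq,pv,py,qv,qy,vy
∂2: piv[hij,hiq,hiv,hjp,hjq,hpv,ijv,ijy,pqv,pqy] rk=10  ker:ijq
∂1c = 0
c vs im∂2: residual ≠ 0 ⇒ not boundary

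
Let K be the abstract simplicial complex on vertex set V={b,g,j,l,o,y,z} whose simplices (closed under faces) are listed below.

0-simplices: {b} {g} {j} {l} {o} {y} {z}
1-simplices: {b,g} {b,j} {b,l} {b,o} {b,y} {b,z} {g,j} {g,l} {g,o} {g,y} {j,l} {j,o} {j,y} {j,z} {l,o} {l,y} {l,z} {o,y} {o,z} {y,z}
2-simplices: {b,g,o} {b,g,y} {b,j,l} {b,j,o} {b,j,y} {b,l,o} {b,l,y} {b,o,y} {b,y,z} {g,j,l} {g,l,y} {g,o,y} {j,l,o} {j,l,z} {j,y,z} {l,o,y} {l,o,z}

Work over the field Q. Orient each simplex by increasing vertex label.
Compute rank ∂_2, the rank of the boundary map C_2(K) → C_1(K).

rank∂_2=14

n_0=7 n_1=20 n_2=17  [Q]
∂1: piv[bg,bj,bl,bo,by,bz] rk=6  ker:gj,gl,go,gy,jl,jo,jy,jz,lo,ly,lz,oy,oz,yz
∂2: piv[bgo,bgy,bjl,bjo,bjy,blo,bly,boy,byz,gjl,gly,jlz,jyz,loz] rk=14  ker:goy,jlo,loy
rk∂_2=14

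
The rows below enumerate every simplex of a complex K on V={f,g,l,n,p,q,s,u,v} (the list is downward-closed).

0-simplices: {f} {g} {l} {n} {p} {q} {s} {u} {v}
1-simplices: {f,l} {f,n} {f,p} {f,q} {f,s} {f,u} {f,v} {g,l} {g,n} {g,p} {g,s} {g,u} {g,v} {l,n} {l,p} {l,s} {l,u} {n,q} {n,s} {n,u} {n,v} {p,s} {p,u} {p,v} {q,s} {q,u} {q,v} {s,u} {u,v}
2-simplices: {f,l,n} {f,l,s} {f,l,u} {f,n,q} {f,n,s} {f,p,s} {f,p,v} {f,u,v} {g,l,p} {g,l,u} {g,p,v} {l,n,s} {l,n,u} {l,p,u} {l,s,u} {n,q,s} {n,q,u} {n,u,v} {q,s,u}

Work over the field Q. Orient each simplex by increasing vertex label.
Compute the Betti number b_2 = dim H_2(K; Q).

n_0=9 n_1=29 n_2=19  [Q]
∂1: piv[fl,fn,fp,fq,fs,fu,fv,gl] rk=8  ker:gn,gp,gs,gu,gv,ln,lp,ls,lu,nq,ns,nu,nv,ps,pu,pv,qs,qu,qv,su,uv
∂2: piv[fln,fls,flu,fnq,fns,fps,fpv,fuv,glp,glu,gpv,lnu,lpu,lsu,nqs,nqu,nuv] rk=17  ker:lns,qsu
b_2=(19−17)−0=2

b_2=2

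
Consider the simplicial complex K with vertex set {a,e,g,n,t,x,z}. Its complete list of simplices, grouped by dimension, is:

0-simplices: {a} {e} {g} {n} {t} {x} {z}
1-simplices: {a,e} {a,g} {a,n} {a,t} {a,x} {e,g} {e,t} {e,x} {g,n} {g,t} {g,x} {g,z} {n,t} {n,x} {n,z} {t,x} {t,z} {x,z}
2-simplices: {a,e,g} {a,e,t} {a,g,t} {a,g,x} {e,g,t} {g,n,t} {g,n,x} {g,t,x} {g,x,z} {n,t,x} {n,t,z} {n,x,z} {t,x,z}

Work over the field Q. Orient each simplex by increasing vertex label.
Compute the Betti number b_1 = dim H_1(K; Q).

b_1=2

n_0=7 n_1=18 n_2=13  [Q]
∂1: piv[ae,ag,an,at,ax,gz] rk=6  ker:eg,et,ex,gn,gt,gx,nt,nx,nz,tx,tz,xz
∂2: piv[aeg,aet,agt,agx,gnt,gnx,gtx,gxz,ntz,nxz] rk=10  ker:egt,ntx,txz
b_1=(18−6)−10=2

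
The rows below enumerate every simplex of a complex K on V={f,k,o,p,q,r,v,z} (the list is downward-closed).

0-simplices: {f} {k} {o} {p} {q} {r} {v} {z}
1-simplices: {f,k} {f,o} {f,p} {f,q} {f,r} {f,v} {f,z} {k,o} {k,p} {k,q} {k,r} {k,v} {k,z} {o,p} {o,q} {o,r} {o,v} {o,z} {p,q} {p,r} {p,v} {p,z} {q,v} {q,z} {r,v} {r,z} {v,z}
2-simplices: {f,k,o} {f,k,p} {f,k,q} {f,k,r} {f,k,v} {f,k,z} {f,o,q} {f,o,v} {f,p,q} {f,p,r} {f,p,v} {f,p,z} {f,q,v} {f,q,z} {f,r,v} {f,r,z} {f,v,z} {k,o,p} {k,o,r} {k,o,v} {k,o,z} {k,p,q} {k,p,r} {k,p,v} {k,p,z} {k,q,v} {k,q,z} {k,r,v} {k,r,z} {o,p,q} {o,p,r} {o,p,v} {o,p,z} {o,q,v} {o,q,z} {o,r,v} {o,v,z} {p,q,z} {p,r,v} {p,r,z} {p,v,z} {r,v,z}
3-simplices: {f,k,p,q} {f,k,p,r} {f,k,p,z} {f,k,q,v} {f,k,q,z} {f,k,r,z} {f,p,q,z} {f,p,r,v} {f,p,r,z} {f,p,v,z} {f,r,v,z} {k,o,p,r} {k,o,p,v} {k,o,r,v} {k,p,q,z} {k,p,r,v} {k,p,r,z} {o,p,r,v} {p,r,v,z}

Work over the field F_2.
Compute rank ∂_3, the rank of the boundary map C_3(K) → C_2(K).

rank∂_3=15

n_0=8 n_1=27 n_2=42 n_3=19  [Z2]
∂1: piv[fk,fo,fp,fq,fr,fv,fz] rk=7  ker:ko,kp,kq,kr,kv,kz,op,oq,or,ov,oz,pq,pr,pv,pz,qv,qz,rv,rz,vz
∂2: piv[fko,fkp,fkq,fkr,fkv,fkz,foq,fov,fpq,fpr,fpv,fpz,fqv,fqz,frv,frz,fvz,kop,kor,koz] rk=20  ker:kov,kpq,kpr,kpv,kpz,kqv,kqz,krv,krz,opq,opr,opv,opz,oqv,oqz,orv,ovz,pqz,prv,prz,pvz,rvz
∂3: piv[fkpq,fkpr,fkpz,fkqv,fkqz,fkrz,fpqz,fprv,fprz,fpvz,frvz,kopr,kopv,korv,kprv] rk=15  ker:kpqz,kprz,oprv,prvz
rk∂_3=15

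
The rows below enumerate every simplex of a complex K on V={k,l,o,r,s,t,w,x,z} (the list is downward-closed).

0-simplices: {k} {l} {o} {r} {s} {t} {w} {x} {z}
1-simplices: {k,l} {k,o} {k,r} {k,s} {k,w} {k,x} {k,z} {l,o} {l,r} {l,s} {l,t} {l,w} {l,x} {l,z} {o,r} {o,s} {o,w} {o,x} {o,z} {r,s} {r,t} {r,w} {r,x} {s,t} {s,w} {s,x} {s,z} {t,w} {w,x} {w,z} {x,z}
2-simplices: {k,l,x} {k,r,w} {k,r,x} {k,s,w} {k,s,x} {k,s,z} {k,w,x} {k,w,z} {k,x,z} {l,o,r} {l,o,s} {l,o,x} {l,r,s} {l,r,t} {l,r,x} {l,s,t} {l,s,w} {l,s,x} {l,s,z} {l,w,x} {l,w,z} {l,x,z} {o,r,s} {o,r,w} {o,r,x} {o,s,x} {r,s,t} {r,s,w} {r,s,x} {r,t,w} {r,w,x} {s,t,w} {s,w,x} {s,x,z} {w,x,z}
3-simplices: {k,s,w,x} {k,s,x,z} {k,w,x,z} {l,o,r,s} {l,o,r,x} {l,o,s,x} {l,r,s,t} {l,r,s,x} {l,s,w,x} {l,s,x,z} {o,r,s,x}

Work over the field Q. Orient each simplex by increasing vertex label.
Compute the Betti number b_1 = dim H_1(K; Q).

b_1=2

n_0=9 n_1=31 n_2=35 n_3=11  [Q]
∂1: piv[kl,ko,kr,ks,kw,kx,kz,lt] rk=8  ker:lo,lr,ls,lw,lx,lz,or,os,ow,ox,oz,rs,rt,rw,rx,st,sw,sx,sz,tw,wx,wz,xz
∂2: piv[klx,krw,krx,ksw,ksx,ksz,kwx,kwz,kxz,lor,los,lox,lrs,lrt,lrx,lst,lsw,lsx,lsz,orw,rtw] rk=21  ker:lwx,lwz,lxz,ors,orx,osx,rst,rsw,rsx,rwx,stw,swx,sxz,wxz
∂3: piv[kswx,ksxz,kwxz,lors,lorx,losx,lrst,lrsx,lswx,lsxz] rk=10  ker:orsx
b_1=(31−8)−21=2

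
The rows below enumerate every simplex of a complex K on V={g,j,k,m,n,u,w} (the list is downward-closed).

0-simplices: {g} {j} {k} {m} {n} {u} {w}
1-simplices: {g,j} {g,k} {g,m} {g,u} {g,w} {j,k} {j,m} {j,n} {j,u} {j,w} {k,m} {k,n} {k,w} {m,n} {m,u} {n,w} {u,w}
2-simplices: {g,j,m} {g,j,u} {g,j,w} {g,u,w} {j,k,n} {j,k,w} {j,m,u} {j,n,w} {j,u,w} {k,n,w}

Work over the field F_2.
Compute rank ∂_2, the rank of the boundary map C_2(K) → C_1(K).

n_0=7 n_1=17 n_2=10  [Z2]
∂1: piv[gj,gk,gm,gu,gw,jn] rk=6  ker:jk,jm,ju,jw,km,kn,kw,mn,mu,nw,uw
∂2: piv[gjm,gju,gjw,guw,jkn,jkw,jmu,jnw] rk=8  ker:juw,knw
rk∂_2=8

rank∂_2=8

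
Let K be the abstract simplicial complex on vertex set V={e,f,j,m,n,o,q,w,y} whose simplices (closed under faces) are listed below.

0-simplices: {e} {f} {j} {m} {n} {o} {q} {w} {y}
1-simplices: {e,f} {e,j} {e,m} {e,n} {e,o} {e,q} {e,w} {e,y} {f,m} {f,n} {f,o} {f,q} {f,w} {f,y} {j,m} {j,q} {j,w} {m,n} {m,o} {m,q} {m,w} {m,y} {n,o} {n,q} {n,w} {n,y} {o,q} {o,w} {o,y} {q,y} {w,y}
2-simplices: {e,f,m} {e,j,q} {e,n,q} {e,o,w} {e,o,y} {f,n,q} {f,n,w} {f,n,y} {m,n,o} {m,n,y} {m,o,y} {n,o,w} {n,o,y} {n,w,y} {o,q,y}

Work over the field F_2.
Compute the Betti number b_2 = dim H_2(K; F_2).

b_2=1

n_0=9 n_1=31 n_2=15  [Z2]
∂1: piv[ef,ej,em,en,eo,eq,ew,ey] rk=8  ker:fm,fn,fo,fq,fw,fy,jm,jq,jw,mn,mo,mq,mw,my,no,nq,nw,ny,oq,ow,oy,qy,wy
∂2: piv[efm,ejq,enq,eow,eoy,fnq,fnw,fny,mno,mny,moy,now,nwy,oqy] rk=14  ker:noy
b_2=(15−14)−0=1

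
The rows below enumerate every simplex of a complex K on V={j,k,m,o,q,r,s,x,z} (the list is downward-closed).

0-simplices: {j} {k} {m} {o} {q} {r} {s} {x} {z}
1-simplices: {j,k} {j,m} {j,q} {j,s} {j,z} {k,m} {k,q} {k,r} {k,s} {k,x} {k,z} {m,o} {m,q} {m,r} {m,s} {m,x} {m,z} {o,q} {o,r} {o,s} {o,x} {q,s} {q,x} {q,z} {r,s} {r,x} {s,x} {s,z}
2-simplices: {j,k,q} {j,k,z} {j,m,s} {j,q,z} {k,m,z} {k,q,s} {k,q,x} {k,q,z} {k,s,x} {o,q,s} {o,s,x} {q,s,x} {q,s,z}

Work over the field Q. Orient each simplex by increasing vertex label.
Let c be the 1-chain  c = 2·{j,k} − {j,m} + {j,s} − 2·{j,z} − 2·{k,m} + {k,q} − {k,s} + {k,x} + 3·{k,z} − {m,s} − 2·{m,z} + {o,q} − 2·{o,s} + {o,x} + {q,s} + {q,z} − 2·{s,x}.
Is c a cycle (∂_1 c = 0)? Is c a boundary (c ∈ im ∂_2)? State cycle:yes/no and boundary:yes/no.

n_0=9 n_1=28 n_2=13  [Q]
∂1: piv[jk,jm,jq,js,jz,kr,kx,mo] rk=8  ker:km,kq,ks,kz,mq,mr,ms,mx,mz,oq,or,os,ox,qs,qx,qz,rs,rx,sx,sz
∂2: piv[jkq,jkz,jms,jqz,kmz,kqs,kqx,ksx,oqs,osx,qsz] rk=11  ker:kqz,qsx
∂1c = 0
c vs im∂2: reduces to 0 ⇒ boundary

cycle:yes boundary:yes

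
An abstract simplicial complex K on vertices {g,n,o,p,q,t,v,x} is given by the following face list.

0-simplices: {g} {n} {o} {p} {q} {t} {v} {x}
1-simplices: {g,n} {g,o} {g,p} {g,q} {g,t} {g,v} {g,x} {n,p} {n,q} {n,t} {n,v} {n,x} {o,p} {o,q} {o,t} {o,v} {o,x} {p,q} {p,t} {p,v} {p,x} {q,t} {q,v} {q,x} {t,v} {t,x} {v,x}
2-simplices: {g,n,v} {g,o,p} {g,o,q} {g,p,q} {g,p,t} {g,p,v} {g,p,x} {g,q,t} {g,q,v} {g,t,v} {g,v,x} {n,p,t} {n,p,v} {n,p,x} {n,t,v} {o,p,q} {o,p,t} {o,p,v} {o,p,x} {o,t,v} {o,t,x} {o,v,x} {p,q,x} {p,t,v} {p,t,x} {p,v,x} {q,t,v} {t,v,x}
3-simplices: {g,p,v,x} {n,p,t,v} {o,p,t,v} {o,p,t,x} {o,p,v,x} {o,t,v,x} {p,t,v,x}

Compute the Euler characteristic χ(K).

n_0=8 n_1=27 n_2=28 n_3=7
χ=+8−27+28−7=2

χ(K)=2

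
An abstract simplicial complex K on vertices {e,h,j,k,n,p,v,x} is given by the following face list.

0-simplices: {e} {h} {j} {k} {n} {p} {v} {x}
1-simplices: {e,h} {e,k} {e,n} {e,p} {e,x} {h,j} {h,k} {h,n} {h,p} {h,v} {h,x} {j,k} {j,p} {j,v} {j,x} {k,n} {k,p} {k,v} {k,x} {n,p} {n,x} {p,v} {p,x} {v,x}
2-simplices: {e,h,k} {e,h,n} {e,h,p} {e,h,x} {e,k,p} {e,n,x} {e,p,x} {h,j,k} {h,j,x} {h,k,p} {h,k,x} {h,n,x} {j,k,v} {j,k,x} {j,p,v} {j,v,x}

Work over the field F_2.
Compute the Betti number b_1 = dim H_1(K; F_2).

n_0=8 n_1=24 n_2=16  [Z2]
∂1: piv[eh,ek,en,ep,ex,hj,hv] rk=7  ker:hk,hn,hp,hx,jk,jp,jv,jx,kn,kp,kv,kx,np,nx,pv,px,vx
∂2: piv[ehk,ehn,ehp,ehx,ekp,enx,epx,hjk,hjx,hkx,jkv,jpv,jvx] rk=13  ker:hkp,hnx,jkx
b_1=(24−7)−13=4

b_1=4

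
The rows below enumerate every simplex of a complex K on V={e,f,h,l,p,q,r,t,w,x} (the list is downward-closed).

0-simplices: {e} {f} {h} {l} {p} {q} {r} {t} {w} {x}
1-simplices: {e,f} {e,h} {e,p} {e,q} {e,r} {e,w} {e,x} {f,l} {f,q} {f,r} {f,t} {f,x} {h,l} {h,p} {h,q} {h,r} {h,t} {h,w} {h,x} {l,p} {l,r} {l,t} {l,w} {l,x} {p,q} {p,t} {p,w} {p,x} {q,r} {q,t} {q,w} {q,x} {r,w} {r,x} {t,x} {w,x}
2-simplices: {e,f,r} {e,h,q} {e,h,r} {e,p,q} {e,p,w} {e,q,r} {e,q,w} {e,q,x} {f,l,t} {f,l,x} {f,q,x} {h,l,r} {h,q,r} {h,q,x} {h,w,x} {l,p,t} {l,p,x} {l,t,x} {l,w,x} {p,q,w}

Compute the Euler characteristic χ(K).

χ(K)=-6

n_0=10 n_1=36 n_2=20
χ=+10−36+20=-6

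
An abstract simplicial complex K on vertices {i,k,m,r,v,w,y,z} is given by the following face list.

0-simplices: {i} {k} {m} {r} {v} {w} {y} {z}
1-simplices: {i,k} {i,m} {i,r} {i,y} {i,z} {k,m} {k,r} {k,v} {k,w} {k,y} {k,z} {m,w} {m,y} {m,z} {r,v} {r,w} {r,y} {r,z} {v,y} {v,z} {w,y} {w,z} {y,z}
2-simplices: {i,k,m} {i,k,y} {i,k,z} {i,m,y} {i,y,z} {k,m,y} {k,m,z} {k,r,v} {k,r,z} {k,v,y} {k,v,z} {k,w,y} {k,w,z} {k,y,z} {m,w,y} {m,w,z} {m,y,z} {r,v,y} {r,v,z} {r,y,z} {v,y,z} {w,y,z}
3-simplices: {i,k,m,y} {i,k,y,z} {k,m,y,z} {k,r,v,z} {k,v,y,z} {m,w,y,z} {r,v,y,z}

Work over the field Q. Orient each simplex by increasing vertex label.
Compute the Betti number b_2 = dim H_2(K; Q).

n_0=8 n_1=23 n_2=22 n_3=7  [Q]
∂1: piv[ik,im,ir,iy,iz,kv,kw] rk=7  ker:km,kr,ky,kz,mw,my,mz,rv,rw,ry,rz,vy,vz,wy,wz,yz
∂2: piv[ikm,iky,ikz,imy,iyz,kmz,krv,krz,kvy,kvz,kwy,kwz,mwy,rvy] rk=14  ker:kmy,kyz,mwz,myz,rvz,ryz,vyz,wyz
∂3: piv[ikmy,ikyz,kmyz,krvz,kvyz,mwyz,rvyz] rk=7
b_2=(22−14)−7=1

b_2=1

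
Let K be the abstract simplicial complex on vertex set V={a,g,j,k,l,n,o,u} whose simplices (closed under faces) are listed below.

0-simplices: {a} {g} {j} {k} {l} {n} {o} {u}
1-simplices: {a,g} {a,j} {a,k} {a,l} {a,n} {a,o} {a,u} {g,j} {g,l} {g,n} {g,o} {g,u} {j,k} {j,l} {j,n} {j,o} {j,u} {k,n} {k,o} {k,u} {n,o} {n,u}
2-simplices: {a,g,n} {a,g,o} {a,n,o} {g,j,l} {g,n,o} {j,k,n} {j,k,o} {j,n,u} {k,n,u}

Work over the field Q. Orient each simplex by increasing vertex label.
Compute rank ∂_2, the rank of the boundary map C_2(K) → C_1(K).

rank∂_2=8

n_0=8 n_1=22 n_2=9  [Q]
∂1: piv[ag,aj,ak,al,an,ao,au] rk=7  ker:gj,gl,gn,go,gu,jk,jl,jn,jo,ju,kn,ko,ku,no,nu
∂2: piv[agn,ago,ano,gjl,jkn,jko,jnu,knu] rk=8  ker:gno
rk∂_2=8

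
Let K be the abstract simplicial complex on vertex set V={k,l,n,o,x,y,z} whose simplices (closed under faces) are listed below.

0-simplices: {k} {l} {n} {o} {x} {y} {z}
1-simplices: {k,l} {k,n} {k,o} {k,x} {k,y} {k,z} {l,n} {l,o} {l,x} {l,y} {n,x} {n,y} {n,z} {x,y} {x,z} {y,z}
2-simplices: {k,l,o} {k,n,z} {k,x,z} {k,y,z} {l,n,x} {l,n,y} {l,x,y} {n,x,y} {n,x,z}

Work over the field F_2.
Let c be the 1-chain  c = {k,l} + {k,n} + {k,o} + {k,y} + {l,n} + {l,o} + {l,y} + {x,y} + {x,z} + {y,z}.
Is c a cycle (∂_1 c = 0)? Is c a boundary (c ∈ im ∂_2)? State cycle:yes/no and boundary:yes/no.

cycle:yes boundary:yes

n_0=7 n_1=16 n_2=9  [Z2]
∂1: piv[kl,kn,ko,kx,ky,kz] rk=6  ker:ln,lo,lx,ly,nx,ny,nz,xy,xz,yz
∂2: piv[klo,knz,kxz,kyz,lnx,lny,lxy,nxz] rk=8  ker:nxy
∂1c = 0
c vs im∂2: reduces to 0 ⇒ boundary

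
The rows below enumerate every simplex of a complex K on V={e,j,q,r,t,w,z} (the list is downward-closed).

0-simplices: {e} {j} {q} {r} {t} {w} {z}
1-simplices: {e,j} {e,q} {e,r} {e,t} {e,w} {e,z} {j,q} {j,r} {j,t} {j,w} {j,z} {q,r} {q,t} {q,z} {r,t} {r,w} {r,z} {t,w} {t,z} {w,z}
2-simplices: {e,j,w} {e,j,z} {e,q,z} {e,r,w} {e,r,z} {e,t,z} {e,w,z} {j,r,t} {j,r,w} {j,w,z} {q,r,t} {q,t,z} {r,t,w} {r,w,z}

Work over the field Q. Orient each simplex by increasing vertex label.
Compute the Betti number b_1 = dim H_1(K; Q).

b_1=2

n_0=7 n_1=20 n_2=14  [Q]
∂1: piv[ej,eq,er,et,ew,ez] rk=6  ker:jq,jr,jt,jw,jz,qr,qt,qz,rt,rw,rz,tw,tz,wz
∂2: piv[ejw,ejz,eqz,erw,erz,etz,ewz,jrt,jrw,qrt,qtz,rtw] rk=12  ker:jwz,rwz
b_1=(20−6)−12=2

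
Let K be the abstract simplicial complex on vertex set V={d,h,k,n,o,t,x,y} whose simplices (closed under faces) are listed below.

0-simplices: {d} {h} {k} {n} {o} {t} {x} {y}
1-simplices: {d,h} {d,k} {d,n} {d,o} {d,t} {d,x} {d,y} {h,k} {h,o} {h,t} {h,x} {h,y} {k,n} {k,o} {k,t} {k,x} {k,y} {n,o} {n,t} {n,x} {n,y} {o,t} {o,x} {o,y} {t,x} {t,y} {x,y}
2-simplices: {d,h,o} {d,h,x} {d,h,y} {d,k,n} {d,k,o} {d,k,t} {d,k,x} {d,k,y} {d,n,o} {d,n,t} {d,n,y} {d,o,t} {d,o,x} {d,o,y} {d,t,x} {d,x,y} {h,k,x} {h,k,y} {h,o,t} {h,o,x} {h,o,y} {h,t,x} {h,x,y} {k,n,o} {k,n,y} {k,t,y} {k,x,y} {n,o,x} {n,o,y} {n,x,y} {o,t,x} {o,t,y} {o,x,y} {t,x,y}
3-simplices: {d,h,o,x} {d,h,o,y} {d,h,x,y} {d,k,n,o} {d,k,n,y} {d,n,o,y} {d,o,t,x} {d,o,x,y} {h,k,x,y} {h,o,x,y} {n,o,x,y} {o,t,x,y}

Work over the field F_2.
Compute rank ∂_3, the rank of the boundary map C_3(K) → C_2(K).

rank∂_3=11

n_0=8 n_1=27 n_2=34 n_3=12  [Z2]
∂1: piv[dh,dk,dn,do,dt,dx,dy] rk=7  ker:hk,ho,ht,hx,hy,kn,ko,kt,kx,ky,no,nt,nx,ny,ot,ox,oy,tx,ty,xy
∂2: piv[dho,dhx,dhy,dkn,dko,dkt,dkx,dky,dno,dnt,dny,dot,dox,doy,dtx,dxy,hkx,hot,kty,nox] rk=20  ker:hky,hox,hoy,htx,hxy,kno,kny,kxy,noy,nxy,otx,oty,oxy,txy
∂3: piv[dhox,dhoy,dhxy,dkno,dkny,dnoy,dotx,doxy,hkxy,noxy,otxy] rk=11  ker:hoxy
rk∂_3=11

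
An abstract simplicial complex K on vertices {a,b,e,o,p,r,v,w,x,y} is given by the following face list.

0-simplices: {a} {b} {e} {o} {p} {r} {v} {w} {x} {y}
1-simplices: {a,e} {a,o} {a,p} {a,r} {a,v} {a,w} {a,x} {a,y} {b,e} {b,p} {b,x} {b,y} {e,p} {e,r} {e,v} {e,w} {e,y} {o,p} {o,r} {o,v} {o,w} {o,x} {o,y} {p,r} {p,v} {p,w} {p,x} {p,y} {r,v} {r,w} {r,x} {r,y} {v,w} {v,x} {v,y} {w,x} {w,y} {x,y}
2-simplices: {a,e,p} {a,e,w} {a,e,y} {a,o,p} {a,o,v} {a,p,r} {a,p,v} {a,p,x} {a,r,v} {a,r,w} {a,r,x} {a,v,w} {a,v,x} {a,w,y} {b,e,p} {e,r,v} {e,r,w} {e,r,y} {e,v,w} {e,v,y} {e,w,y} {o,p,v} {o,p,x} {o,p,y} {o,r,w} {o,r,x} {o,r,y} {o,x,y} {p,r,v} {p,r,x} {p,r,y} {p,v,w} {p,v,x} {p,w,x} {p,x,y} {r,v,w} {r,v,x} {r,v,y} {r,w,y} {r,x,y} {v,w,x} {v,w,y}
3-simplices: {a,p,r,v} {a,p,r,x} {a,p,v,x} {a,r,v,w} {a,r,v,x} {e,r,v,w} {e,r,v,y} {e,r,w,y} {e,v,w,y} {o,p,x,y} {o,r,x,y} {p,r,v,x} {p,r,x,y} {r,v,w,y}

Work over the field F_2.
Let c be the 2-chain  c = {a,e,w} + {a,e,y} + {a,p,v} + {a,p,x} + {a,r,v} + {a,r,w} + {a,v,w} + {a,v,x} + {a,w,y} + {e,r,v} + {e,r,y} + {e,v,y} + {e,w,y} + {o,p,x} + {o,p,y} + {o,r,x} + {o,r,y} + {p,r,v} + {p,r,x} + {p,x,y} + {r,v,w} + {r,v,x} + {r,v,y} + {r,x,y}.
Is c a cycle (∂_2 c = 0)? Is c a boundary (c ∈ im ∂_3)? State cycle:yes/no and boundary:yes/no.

cycle:yes boundary:no

n_0=10 n_1=38 n_2=42 n_3=14  [Z2]
∂1: piv[ae,ao,ap,ar,av,aw,ax,ay,be] rk=9  ker:bp,bx,by,ep,er,ev,ew,ey,op,or,ov,ow,ox,oy,pr,pv,pw,px,py,rv,rw,rx,ry,vw,vx,vy,wx,wy,xy
∂2: piv[aep,aew,aey,aop,aov,apr,apv,apx,arv,arw,arx,avw,avx,awy,bep,erv,erw,ery,evy,opx,opy,orw,orx,ory,oxy,pvw,pwx] rk=27  ker:evw,ewy,opv,prv,prx,pry,pvx,pxy,rvw,rvx,rvy,rwy,rxy,vwx,vwy
∂3: piv[aprv,aprx,apvx,arvw,arvx,ervw,ervy,erwy,evwy,opxy,orxy,prxy] rk=12  ker:prvx,rvwy
∂2c = 0
c vs im∂3: residual ≠ 0 ⇒ not boundary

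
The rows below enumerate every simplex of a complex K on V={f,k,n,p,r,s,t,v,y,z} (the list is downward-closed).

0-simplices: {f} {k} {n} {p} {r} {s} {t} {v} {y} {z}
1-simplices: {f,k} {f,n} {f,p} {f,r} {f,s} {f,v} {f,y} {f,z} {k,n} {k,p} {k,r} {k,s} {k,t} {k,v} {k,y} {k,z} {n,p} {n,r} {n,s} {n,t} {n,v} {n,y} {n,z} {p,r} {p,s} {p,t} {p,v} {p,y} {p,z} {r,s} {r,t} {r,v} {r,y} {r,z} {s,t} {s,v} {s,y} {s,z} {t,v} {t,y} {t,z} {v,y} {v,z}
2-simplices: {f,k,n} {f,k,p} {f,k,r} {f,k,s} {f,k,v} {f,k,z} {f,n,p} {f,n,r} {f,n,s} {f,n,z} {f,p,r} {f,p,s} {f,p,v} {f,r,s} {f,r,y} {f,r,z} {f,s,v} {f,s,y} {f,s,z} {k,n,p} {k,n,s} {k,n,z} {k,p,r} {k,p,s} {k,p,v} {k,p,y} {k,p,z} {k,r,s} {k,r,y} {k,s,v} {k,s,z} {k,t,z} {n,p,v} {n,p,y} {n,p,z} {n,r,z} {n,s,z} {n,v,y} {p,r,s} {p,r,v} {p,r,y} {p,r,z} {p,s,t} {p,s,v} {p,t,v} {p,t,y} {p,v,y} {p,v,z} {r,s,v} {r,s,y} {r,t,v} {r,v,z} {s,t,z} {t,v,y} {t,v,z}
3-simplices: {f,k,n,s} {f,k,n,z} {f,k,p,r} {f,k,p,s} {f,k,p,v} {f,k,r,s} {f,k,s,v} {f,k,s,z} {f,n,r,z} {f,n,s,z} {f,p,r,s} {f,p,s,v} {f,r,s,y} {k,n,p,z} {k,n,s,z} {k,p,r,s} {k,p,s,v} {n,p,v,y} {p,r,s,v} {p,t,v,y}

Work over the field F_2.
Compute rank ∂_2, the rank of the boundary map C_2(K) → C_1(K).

n_0=10 n_1=43 n_2=55 n_3=20  [Z2]
∂1: piv[fk,fn,fp,fr,fs,fv,fy,fz,kt] rk=9  ker:kn,kp,kr,ks,kv,ky,kz,np,nr,ns,nt,nv,ny,nz,pr,ps,pt,pv,py,pz,rs,rt,rv,ry,rz,st,sv,sy,sz,tv,ty,tz,vy,vz
∂2: piv[fkn,fkp,fkr,fks,fkv,fkz,fnp,fnr,fns,fnz,fpr,fps,fpv,frs,fry,frz,fsv,fsy,fsz,kpy,kpz,kry,ktz,npv,npy,nvy,prv,pst,ptv,pty,pvz,rtv,stz] rk=33  ker:knp,kns,knz,kpr,kps,kpv,krs,ksv,ksz,npz,nrz,nsz,prs,pry,prz,psv,pvy,rsv,rsy,rvz,tvy,tvz
∂3: piv[fkns,fknz,fkpr,fkps,fkpv,fkrs,fksv,fksz,fnrz,fnsz,fprs,fpsv,frsy,knpz,npvy,prsv,ptvy] rk=17  ker:knsz,kprs,kpsv
rk∂_2=33

rank∂_2=33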